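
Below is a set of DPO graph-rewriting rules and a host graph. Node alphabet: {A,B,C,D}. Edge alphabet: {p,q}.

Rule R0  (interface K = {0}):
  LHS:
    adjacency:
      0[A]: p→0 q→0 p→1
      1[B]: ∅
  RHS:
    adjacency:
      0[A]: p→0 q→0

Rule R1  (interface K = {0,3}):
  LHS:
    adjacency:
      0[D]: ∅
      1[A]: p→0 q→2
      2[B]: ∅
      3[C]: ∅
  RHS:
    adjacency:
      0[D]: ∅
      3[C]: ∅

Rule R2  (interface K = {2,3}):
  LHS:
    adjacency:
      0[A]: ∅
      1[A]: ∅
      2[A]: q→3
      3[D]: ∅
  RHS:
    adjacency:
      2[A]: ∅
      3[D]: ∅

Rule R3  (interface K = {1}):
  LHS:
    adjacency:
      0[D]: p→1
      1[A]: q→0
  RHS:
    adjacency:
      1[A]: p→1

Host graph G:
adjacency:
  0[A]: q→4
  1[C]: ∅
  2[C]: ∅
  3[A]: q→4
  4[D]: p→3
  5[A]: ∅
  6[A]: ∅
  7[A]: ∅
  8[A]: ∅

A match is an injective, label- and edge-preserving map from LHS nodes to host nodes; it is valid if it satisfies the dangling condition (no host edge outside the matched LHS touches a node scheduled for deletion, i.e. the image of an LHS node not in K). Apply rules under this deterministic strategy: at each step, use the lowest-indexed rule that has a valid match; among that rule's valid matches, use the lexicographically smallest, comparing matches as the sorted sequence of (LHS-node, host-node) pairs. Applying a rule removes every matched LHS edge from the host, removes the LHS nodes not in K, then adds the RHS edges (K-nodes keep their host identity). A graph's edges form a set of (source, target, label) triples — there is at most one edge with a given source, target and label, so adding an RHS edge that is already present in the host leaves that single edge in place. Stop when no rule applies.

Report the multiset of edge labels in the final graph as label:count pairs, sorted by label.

Answer: p:1

Steps:
start.  V:9 E:3  edges: 0-q->4 3-q->4 4-p->3
1. fire R2 via {0↦5, 1↦6, 2↦0, 3↦4}  →  V:7 E:2  edges: 3-q->4 4-p->3
2. fire R2 via {0↦0, 1↦7, 2↦3, 3↦4}  →  V:5 E:1  edges: 4-p->3
normal form: no rule applies after step 2
NF edges: [(4, 3, 'p')]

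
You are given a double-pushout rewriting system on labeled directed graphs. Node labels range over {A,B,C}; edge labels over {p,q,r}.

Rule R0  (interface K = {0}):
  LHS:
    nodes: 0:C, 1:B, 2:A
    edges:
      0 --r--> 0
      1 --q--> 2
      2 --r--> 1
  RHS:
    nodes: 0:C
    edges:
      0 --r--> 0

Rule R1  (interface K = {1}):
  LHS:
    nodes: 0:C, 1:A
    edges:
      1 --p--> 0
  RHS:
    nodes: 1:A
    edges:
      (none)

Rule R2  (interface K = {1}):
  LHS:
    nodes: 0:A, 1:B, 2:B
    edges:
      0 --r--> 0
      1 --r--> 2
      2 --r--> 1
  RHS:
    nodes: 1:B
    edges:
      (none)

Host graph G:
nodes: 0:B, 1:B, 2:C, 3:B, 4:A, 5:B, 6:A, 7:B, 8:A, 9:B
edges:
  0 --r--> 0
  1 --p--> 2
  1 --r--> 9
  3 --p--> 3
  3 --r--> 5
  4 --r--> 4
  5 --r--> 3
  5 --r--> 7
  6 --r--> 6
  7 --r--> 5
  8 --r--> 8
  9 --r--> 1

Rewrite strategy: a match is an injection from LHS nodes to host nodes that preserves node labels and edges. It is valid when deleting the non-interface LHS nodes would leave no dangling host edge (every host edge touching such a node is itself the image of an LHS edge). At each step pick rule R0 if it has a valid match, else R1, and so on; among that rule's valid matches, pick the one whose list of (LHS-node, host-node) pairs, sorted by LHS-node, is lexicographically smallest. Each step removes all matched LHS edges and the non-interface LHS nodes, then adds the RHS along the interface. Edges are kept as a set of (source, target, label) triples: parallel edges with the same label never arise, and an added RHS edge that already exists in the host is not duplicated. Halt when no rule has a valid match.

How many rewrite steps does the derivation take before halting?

Answer: 3

Rewrite trace:
initial: |V|=10 |E|=12  E = 0-r->0 1-p->2 1-r->9 3-p->3 3-r->5 4-r->4 5-r->3 5-r->7 6-r->6 7-r->5 8-r->8 9-r->1
step 1: apply R2 at {0↦4, 1↦1, 2↦9}  → |V|=8 |E|=9  E = 0-r->0 1-p->2 3-p->3 3-r->5 5-r->3 5-r->7 6-r->6 7-r->5 8-r->8
step 2: apply R2 at {0↦6, 1↦5, 2↦7}  → |V|=6 |E|=6  E = 0-r->0 1-p->2 3-p->3 3-r->5 5-r->3 8-r->8
step 3: apply R2 at {0↦8, 1↦3, 2↦5}  → |V|=4 |E|=3  E = 0-r->0 1-p->2 3-p->3
final graph: no rule applies after step 3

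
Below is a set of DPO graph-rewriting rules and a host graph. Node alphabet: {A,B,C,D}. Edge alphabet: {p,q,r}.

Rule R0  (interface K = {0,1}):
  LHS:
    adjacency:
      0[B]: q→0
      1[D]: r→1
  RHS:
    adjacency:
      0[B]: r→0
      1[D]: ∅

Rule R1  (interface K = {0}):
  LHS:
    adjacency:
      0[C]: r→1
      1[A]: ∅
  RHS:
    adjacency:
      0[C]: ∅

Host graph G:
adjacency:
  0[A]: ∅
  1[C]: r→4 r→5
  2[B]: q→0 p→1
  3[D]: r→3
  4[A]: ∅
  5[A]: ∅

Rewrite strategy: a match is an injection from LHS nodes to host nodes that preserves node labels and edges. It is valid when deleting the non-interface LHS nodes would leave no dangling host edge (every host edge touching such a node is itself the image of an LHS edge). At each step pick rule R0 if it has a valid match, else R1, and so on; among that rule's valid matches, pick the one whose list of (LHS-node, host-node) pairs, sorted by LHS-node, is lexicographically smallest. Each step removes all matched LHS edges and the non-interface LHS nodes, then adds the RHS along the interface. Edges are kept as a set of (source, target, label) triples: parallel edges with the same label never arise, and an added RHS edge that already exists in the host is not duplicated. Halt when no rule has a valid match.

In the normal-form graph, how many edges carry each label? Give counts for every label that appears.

Answer: p:1 q:1 r:1

Derivation:
[0] host  ⇒  6 nodes, 5 edges  {1-r->4 1-r->5 2-q->0 2-p->1 3-r->3}
[1] R1 @ {0↦1, 1↦4}  ⇒  5 nodes, 4 edges  {1-r->5 2-q->0 2-p->1 3-r->3}
[2] R1 @ {0↦1, 1↦5}  ⇒  4 nodes, 3 edges  {2-q->0 2-p->1 3-r->3}
final graph: no rule applies after step 2
NF edges: [(2, 0, 'q'), (2, 1, 'p'), (3, 3, 'r')]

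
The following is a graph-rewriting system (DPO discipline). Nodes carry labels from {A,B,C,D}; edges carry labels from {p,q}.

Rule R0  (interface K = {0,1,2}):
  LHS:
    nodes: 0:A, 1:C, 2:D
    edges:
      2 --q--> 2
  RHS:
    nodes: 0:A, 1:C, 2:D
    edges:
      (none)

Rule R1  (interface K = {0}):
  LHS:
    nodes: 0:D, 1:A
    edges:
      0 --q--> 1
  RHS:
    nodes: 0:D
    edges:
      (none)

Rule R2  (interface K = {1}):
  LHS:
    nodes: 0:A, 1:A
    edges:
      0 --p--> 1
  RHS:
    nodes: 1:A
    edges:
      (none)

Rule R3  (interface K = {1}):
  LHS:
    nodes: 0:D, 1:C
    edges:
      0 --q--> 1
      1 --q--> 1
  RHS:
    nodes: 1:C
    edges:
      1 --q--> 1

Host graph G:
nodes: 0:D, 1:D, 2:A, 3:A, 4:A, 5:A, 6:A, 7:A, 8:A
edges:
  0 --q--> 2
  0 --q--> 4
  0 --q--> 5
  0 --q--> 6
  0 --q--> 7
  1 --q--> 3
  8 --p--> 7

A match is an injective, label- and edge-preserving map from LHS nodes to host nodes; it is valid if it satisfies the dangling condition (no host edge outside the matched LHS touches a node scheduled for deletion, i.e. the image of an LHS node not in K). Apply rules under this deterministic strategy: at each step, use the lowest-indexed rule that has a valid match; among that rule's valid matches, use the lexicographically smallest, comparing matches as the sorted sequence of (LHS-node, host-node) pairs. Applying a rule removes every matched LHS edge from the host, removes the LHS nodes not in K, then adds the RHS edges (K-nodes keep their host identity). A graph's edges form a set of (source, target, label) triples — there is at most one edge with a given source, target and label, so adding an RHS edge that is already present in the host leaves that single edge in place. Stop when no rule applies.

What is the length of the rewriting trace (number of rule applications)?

Answer: 7

Rewrite trace:
[0] host  ⇒  9 nodes, 7 edges  {0-q->2 0-q->4 0-q->5 0-q->6 0-q->7 1-q->3 8-p->7}
[1] R1 @ {0↦0, 1↦2}  ⇒  8 nodes, 6 edges  {0-q->4 0-q->5 0-q->6 0-q->7 1-q->3 8-p->7}
[2] R1 @ {0↦0, 1↦4}  ⇒  7 nodes, 5 edges  {0-q->5 0-q->6 0-q->7 1-q->3 8-p->7}
[3] R1 @ {0↦0, 1↦5}  ⇒  6 nodes, 4 edges  {0-q->6 0-q->7 1-q->3 8-p->7}
[4] R1 @ {0↦0, 1↦6}  ⇒  5 nodes, 3 edges  {0-q->7 1-q->3 8-p->7}
[5] R1 @ {0↦1, 1↦3}  ⇒  4 nodes, 2 edges  {0-q->7 8-p->7}
[6] R2 @ {0↦8, 1↦7}  ⇒  3 nodes, 1 edges  {0-q->7}
[7] R1 @ {0↦0, 1↦7}  ⇒  2 nodes, 0 edges  {∅}
final graph: no rule applies after step 7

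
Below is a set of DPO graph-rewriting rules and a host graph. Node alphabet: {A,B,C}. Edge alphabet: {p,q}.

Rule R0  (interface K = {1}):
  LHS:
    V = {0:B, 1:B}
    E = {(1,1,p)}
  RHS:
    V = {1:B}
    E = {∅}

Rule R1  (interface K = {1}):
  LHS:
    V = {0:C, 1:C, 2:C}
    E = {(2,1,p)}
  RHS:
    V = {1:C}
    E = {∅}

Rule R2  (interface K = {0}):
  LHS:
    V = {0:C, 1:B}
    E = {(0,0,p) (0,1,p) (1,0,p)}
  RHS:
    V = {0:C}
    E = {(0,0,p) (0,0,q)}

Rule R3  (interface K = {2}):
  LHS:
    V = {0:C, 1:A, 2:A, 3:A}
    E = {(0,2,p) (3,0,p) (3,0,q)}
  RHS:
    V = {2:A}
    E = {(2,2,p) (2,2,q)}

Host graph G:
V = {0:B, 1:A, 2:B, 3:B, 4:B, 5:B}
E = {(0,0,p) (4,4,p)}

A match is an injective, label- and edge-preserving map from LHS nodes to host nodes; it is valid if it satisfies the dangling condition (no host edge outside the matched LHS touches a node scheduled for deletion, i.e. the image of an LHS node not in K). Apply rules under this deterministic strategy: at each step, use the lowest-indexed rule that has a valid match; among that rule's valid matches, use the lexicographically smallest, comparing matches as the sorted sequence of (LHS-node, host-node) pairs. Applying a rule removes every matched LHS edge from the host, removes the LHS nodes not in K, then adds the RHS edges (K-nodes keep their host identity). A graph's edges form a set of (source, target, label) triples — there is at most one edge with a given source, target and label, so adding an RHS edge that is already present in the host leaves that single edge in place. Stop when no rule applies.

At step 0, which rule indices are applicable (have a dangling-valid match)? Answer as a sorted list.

Answer: [R0]

Derivation:
R0: 6 valid matches — {0↦2, 1↦0}, {0↦2, 1↦4}, {0↦3, 1↦0} (+3 more)
R1: no valid match — LHS pattern not found
R2: no valid match — LHS pattern not found
R3: no valid match — LHS pattern not found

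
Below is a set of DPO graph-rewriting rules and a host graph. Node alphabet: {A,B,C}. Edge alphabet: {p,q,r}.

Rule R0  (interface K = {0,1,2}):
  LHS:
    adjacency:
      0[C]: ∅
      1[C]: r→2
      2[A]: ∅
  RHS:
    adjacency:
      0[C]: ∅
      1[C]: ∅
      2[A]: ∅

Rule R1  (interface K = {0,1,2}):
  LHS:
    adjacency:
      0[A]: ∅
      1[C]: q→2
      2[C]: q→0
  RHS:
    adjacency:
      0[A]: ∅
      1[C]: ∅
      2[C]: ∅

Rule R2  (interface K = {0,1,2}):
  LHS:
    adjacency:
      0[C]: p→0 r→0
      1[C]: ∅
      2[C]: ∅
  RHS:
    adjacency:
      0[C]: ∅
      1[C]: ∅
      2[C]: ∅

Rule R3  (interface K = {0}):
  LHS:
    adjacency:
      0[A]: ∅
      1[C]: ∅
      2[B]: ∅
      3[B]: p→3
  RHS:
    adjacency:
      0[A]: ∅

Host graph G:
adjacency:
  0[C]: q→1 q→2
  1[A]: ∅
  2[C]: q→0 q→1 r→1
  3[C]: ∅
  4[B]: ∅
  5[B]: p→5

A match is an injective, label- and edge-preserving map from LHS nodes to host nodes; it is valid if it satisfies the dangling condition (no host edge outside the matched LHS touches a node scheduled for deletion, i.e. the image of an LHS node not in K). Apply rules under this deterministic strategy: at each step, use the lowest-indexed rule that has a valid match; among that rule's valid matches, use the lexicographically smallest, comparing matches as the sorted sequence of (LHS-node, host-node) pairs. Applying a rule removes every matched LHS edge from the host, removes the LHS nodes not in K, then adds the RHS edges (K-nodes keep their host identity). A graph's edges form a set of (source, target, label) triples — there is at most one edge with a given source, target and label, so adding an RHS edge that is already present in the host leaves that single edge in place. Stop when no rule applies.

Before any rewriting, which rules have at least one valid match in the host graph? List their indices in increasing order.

R0: 2 valid matches — {0↦0, 1↦2, 2↦1}, {0↦3, 1↦2, 2↦1}
R1: 2 valid matches — {0↦1, 1↦0, 2↦2}, {0↦1, 1↦2, 2↦0}
R2: no valid match — LHS pattern not found
R3: 1 valid match — {0↦1, 1↦3, 2↦4, 3↦5}

Answer: [R0,R1,R3]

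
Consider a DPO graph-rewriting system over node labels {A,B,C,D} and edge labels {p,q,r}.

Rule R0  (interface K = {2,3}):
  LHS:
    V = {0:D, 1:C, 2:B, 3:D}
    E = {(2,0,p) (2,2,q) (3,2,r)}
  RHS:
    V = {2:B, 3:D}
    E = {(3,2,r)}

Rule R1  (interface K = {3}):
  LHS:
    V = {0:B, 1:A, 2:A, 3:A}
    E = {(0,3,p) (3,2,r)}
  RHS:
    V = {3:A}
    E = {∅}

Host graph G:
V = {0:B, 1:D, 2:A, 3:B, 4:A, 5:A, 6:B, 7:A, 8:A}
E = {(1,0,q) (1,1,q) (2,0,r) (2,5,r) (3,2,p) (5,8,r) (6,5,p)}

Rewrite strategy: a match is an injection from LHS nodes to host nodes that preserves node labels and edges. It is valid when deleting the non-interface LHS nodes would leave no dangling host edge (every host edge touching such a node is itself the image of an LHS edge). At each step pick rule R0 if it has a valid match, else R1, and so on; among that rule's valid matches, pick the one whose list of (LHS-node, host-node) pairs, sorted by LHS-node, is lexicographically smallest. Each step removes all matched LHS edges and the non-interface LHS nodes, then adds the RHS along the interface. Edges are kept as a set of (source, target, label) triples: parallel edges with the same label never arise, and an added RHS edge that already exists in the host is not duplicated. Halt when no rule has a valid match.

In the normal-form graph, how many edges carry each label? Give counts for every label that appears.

[0] host  ⇒  9 nodes, 7 edges  {1-q->0 1-q->1 2-r->0 2-r->5 3-p->2 5-r->8 6-p->5}
[1] R1 @ {0↦6, 1↦4, 2↦8, 3↦5}  ⇒  6 nodes, 5 edges  {1-q->0 1-q->1 2-r->0 2-r->5 3-p->2}
[2] R1 @ {0↦3, 1↦7, 2↦5, 3↦2}  ⇒  3 nodes, 3 edges  {1-q->0 1-q->1 2-r->0}
normal form: no rule applies after step 2
NF edges: [(1, 0, 'q'), (1, 1, 'q'), (2, 0, 'r')]

Answer: q:2 r:1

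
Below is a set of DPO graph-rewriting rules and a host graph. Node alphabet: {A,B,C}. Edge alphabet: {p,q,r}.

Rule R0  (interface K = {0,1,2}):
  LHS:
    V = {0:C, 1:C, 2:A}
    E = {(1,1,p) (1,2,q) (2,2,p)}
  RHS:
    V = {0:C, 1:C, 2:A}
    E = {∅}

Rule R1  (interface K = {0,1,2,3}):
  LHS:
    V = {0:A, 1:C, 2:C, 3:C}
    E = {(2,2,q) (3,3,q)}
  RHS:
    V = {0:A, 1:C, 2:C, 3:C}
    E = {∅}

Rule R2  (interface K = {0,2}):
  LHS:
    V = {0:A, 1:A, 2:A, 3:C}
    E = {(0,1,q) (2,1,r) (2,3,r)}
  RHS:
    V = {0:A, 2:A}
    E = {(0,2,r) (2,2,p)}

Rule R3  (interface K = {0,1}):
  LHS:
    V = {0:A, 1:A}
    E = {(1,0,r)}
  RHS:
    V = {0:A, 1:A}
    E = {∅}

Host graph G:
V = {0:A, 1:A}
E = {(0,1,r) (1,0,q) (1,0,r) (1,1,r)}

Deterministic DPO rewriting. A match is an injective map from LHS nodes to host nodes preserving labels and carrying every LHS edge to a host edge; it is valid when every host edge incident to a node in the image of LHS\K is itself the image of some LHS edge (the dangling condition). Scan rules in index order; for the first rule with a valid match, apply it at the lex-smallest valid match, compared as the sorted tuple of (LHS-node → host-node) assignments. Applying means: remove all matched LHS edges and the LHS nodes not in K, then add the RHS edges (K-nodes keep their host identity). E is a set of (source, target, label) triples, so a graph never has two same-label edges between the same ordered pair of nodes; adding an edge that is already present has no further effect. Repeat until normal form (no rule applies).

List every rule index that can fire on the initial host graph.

R0: no valid match — LHS pattern not found
R1: no valid match — LHS pattern not found
R2: no valid match — LHS pattern not found
R3: 2 valid matches — {0↦0, 1↦1}, {0↦1, 1↦0}

Answer: [R3]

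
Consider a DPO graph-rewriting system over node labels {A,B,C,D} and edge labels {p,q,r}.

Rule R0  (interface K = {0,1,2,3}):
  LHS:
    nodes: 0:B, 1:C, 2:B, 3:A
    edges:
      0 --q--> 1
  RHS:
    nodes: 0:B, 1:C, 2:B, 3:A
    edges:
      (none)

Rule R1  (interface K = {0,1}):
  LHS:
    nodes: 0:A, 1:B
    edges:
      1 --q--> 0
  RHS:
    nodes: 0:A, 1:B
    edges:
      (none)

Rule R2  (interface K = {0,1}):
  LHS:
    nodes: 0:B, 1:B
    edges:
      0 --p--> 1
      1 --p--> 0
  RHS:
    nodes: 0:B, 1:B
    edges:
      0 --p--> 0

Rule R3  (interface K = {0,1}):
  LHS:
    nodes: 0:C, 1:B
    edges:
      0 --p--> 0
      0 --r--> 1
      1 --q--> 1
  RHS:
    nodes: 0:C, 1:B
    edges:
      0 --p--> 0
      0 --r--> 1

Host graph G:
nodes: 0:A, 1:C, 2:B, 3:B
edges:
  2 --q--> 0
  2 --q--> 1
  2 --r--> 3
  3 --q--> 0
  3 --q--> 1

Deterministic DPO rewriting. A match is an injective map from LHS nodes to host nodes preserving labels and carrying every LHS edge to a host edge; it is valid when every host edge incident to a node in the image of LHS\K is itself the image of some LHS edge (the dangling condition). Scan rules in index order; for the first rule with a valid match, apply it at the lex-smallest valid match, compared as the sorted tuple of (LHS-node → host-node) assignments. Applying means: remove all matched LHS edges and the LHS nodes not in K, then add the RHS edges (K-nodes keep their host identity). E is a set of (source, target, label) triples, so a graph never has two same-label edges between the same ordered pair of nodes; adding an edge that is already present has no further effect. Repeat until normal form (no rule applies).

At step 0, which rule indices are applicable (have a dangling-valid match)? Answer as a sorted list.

Answer: [R0,R1]

Steps:
R0: 2 valid matches — {0↦2, 1↦1, 2↦3, 3↦0}, {0↦3, 1↦1, 2↦2, 3↦0}
R1: 2 valid matches — {0↦0, 1↦2}, {0↦0, 1↦3}
R2: no valid match — LHS pattern not found
R3: no valid match — LHS pattern not found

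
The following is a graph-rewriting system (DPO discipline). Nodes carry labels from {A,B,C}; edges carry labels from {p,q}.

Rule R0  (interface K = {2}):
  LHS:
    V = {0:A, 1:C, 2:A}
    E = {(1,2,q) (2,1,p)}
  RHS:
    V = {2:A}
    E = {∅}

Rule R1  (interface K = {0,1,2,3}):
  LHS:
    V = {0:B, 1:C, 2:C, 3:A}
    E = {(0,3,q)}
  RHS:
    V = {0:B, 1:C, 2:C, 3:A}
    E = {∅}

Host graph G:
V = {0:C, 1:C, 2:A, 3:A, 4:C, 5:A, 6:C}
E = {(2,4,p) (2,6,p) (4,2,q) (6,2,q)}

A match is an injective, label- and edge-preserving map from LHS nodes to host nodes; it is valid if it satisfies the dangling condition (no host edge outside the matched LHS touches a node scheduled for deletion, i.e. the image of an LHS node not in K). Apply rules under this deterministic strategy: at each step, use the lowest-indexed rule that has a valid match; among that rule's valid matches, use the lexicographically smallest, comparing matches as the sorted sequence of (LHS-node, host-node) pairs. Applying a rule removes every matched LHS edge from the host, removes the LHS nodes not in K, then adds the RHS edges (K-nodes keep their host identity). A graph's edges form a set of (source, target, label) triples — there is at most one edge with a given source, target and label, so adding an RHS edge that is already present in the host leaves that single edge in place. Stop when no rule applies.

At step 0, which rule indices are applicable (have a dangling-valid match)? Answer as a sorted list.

R0: 4 valid matches — {0↦3, 1↦4, 2↦2}, {0↦3, 1↦6, 2↦2}, {0↦5, 1↦4, 2↦2} (+1 more)
R1: no valid match — LHS pattern not found

Answer: [R0]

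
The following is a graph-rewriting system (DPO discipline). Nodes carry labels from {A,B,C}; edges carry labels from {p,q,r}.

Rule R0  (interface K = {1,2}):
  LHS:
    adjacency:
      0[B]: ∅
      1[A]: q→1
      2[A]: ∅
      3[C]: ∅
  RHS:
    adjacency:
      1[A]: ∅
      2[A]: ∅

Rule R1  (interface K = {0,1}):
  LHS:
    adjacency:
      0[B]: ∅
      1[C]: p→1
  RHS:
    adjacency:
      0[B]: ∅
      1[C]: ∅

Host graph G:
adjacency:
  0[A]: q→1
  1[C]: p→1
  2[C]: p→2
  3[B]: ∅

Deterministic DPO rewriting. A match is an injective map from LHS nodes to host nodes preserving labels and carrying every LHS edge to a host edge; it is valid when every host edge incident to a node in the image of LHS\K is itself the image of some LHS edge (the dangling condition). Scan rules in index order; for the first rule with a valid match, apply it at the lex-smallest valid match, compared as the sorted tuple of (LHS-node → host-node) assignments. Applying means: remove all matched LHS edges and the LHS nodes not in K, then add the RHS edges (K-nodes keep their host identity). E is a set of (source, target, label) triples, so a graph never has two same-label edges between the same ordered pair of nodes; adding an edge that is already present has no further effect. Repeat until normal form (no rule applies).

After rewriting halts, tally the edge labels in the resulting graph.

[0] host  ⇒  4 nodes, 3 edges  {0-q->1 1-p->1 2-p->2}
[1] R1 @ {0↦3, 1↦1}  ⇒  4 nodes, 2 edges  {0-q->1 2-p->2}
[2] R1 @ {0↦3, 1↦2}  ⇒  4 nodes, 1 edges  {0-q->1}
normal form: no rule applies after step 2
NF edges: [(0, 1, 'q')]

Answer: q:1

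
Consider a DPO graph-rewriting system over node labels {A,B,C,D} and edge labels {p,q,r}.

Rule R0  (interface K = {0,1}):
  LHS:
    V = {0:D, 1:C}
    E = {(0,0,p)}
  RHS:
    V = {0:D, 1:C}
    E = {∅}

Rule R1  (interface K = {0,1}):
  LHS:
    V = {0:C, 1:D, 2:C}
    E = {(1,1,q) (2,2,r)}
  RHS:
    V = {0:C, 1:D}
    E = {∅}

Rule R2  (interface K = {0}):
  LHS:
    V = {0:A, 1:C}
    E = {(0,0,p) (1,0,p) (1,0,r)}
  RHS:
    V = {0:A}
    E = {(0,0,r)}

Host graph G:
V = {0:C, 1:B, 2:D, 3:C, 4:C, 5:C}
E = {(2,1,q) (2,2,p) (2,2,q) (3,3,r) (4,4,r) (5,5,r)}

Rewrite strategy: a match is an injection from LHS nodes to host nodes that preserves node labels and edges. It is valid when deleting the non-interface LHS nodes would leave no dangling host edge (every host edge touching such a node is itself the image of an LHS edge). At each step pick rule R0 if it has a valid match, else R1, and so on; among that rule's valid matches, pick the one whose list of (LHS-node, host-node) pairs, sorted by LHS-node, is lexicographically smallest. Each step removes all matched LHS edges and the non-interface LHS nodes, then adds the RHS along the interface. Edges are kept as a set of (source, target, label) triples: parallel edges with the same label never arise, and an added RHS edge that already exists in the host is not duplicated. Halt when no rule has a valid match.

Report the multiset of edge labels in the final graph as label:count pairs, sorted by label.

[0] host  ⇒  6 nodes, 6 edges  {2-q->1 2-p->2 2-q->2 3-r->3 4-r->4 5-r->5}
[1] R0 @ {0↦2, 1↦0}  ⇒  6 nodes, 5 edges  {2-q->1 2-q->2 3-r->3 4-r->4 5-r->5}
[2] R1 @ {0↦0, 1↦2, 2↦3}  ⇒  5 nodes, 3 edges  {2-q->1 4-r->4 5-r->5}
final graph: no rule applies after step 2
NF edges: [(2, 1, 'q'), (4, 4, 'r'), (5, 5, 'r')]

Answer: q:1 r:2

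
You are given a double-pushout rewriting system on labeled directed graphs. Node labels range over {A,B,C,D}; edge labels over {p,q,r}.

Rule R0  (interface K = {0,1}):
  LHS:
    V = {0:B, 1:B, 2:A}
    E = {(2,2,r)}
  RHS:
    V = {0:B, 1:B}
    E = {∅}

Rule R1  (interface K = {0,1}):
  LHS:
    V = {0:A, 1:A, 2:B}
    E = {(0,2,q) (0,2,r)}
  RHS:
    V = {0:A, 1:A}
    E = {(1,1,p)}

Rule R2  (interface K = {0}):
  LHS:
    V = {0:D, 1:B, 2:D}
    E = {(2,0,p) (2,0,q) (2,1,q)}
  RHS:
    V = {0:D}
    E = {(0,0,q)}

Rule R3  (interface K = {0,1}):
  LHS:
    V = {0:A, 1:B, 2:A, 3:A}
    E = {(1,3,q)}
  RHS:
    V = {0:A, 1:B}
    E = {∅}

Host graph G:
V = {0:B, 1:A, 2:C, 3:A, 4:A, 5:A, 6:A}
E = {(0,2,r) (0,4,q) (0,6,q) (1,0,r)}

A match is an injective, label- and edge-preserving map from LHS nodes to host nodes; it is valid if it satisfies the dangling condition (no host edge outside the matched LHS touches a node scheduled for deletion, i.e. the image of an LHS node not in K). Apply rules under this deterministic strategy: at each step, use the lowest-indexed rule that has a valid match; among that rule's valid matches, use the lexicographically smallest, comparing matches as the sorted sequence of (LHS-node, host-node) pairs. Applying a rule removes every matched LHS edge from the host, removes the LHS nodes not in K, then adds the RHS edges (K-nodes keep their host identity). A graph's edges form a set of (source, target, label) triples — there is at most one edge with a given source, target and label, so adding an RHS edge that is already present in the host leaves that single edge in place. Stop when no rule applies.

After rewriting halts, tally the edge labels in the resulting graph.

initial: |V|=7 |E|=4  E = 0-r->2 0-q->4 0-q->6 1-r->0
step 1: apply R3 at {0↦1, 1↦0, 2↦3, 3↦4}  → |V|=5 |E|=3  E = 0-r->2 0-q->6 1-r->0
step 2: apply R3 at {0↦1, 1↦0, 2↦5, 3↦6}  → |V|=3 |E|=2  E = 0-r->2 1-r->0
halt: no rule applies after step 2
NF edges: [(0, 2, 'r'), (1, 0, 'r')]

Answer: r:2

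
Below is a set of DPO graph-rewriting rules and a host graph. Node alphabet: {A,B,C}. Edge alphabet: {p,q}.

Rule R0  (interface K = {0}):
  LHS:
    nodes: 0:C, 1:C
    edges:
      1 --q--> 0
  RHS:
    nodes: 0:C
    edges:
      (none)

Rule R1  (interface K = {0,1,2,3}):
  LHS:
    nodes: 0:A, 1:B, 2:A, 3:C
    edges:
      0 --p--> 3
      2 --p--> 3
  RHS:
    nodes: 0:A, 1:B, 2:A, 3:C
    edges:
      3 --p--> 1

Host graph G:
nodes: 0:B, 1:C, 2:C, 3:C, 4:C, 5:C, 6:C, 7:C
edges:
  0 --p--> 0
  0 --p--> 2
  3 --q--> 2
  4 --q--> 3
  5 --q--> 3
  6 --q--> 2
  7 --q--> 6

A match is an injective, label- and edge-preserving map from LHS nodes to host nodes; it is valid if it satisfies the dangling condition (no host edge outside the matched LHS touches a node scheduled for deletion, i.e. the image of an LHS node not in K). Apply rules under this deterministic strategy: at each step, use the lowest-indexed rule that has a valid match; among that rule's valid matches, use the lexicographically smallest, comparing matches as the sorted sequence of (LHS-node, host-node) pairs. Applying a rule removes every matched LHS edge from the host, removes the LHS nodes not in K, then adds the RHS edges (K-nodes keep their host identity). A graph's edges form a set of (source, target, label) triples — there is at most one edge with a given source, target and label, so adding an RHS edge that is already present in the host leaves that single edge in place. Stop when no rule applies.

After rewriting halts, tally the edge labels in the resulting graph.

Answer: p:2

Steps:
initial: |V|=8 |E|=7  E = 0-p->0 0-p->2 3-q->2 4-q->3 5-q->3 6-q->2 7-q->6
step 1: apply R0 at {0↦3, 1↦4}  → |V|=7 |E|=6  E = 0-p->0 0-p->2 3-q->2 5-q->3 6-q->2 7-q->6
step 2: apply R0 at {0↦3, 1↦5}  → |V|=6 |E|=5  E = 0-p->0 0-p->2 3-q->2 6-q->2 7-q->6
step 3: apply R0 at {0↦2, 1↦3}  → |V|=5 |E|=4  E = 0-p->0 0-p->2 6-q->2 7-q->6
step 4: apply R0 at {0↦6, 1↦7}  → |V|=4 |E|=3  E = 0-p->0 0-p->2 6-q->2
step 5: apply R0 at {0↦2, 1↦6}  → |V|=3 |E|=2  E = 0-p->0 0-p->2
final graph: no rule applies after step 5
NF edges: [(0, 0, 'p'), (0, 2, 'p')]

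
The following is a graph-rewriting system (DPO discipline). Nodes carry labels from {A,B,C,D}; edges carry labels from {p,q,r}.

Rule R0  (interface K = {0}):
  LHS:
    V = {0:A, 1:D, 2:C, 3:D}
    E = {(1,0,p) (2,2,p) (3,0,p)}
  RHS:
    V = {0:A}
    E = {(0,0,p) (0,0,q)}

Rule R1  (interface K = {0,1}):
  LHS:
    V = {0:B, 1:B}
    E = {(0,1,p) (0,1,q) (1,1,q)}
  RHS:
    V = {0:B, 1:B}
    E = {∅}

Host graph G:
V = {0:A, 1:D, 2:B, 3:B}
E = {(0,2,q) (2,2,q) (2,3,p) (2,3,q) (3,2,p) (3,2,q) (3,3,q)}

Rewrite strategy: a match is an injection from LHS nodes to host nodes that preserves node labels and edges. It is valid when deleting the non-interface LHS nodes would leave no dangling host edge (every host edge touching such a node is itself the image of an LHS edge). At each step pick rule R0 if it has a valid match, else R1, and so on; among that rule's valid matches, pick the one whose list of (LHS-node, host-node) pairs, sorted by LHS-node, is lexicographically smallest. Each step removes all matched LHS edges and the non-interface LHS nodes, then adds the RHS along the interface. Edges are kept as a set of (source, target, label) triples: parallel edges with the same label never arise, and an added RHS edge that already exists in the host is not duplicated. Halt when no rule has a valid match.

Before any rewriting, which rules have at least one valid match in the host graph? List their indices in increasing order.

Answer: [R1]

Rewrite trace:
R0: no valid match — LHS pattern not found
R1: 2 valid matches — {0↦2, 1↦3}, {0↦3, 1↦2}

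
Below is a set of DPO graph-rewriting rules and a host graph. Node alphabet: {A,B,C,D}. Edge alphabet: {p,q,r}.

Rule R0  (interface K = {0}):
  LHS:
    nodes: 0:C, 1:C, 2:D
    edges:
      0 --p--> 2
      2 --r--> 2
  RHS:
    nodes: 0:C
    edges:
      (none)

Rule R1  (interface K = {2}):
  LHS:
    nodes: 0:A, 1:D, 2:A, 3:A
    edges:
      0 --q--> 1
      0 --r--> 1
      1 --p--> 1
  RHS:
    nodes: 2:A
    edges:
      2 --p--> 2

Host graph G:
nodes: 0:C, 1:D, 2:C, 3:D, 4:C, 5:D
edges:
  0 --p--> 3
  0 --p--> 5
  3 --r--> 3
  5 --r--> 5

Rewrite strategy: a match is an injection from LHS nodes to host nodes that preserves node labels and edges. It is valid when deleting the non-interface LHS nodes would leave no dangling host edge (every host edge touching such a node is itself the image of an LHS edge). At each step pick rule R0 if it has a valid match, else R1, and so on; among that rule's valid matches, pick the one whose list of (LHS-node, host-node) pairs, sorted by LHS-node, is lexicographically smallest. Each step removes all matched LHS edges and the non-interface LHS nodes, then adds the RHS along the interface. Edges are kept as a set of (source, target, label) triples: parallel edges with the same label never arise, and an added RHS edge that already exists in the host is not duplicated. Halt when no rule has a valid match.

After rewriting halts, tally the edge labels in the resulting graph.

initial: |V|=6 |E|=4  E = 0-p->3 0-p->5 3-r->3 5-r->5
step 1: apply R0 at {0↦0, 1↦2, 2↦3}  → |V|=4 |E|=2  E = 0-p->5 5-r->5
step 2: apply R0 at {0↦0, 1↦4, 2↦5}  → |V|=2 |E|=0  E = ∅
normal form: no rule applies after step 2
NF edges: []

Answer: (no edges)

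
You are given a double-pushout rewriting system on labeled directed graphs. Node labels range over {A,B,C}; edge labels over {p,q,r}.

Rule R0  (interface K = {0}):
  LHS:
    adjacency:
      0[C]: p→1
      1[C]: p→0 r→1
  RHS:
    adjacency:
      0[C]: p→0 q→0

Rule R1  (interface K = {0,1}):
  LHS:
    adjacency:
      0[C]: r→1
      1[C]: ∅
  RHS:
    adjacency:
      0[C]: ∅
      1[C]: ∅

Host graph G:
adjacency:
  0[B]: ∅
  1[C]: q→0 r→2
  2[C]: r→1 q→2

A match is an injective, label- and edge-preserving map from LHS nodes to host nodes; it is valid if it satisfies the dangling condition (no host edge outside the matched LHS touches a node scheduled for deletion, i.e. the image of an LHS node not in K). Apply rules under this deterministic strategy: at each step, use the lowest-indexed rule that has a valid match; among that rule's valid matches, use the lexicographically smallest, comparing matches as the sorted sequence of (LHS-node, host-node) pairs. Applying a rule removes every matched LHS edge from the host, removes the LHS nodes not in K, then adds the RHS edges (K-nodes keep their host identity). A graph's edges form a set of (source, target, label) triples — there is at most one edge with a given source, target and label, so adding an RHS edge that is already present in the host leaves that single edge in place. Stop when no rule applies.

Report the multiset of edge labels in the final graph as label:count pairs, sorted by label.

[0] host  ⇒  3 nodes, 4 edges  {1-q->0 1-r->2 2-r->1 2-q->2}
[1] R1 @ {0↦1, 1↦2}  ⇒  3 nodes, 3 edges  {1-q->0 2-r->1 2-q->2}
[2] R1 @ {0↦2, 1↦1}  ⇒  3 nodes, 2 edges  {1-q->0 2-q->2}
final graph: no rule applies after step 2
NF edges: [(1, 0, 'q'), (2, 2, 'q')]

Answer: q:2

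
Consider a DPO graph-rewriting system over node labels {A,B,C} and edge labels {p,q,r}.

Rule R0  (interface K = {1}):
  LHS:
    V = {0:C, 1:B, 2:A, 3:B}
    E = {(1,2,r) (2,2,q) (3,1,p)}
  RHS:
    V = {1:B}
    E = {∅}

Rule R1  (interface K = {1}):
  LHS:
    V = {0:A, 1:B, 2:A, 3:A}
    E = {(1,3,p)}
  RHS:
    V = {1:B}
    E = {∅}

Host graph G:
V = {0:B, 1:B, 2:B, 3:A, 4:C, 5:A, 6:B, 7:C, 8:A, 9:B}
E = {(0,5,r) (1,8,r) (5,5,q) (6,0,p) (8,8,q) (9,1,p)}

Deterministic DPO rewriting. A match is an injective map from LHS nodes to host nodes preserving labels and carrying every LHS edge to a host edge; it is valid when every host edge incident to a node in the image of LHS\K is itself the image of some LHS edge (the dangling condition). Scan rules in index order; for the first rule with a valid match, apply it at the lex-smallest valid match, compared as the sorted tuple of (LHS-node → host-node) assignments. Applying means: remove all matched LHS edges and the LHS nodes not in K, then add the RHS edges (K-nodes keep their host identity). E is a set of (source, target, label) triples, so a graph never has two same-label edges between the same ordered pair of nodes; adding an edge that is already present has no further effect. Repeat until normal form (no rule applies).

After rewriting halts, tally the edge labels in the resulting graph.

Answer: (no edges)

Rewrite trace:
[0] host  ⇒  10 nodes, 6 edges  {0-r->5 1-r->8 5-q->5 6-p->0 8-q->8 9-p->1}
[1] R0 @ {0↦4, 1↦0, 2↦5, 3↦6}  ⇒  7 nodes, 3 edges  {1-r->8 8-q->8 9-p->1}
[2] R0 @ {0↦7, 1↦1, 2↦8, 3↦9}  ⇒  4 nodes, 0 edges  {∅}
final graph: no rule applies after step 2
NF edges: []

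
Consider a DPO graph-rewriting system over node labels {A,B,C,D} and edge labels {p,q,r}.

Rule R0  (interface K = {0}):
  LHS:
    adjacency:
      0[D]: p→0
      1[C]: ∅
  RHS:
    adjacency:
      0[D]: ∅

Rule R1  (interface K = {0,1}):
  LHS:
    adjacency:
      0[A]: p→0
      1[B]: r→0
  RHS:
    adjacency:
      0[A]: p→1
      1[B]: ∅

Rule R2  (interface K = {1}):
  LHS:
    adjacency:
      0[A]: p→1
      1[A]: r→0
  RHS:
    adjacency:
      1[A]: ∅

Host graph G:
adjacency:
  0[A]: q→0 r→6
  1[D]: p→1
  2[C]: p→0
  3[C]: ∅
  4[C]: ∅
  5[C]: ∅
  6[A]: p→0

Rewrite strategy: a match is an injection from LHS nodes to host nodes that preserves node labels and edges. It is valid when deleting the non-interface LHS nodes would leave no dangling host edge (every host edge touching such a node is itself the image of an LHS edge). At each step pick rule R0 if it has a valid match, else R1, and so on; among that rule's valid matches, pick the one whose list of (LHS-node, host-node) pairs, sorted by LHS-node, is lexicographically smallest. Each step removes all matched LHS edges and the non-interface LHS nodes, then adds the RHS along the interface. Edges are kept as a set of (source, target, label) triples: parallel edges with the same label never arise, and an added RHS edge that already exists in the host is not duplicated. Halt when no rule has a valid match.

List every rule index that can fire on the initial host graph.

Answer: [R0,R2]

Steps:
R0: 3 valid matches — {0↦1, 1↦3}, {0↦1, 1↦4}, {0↦1, 1↦5}
R1: no valid match — LHS pattern not found
R2: 1 valid match — {0↦6, 1↦0}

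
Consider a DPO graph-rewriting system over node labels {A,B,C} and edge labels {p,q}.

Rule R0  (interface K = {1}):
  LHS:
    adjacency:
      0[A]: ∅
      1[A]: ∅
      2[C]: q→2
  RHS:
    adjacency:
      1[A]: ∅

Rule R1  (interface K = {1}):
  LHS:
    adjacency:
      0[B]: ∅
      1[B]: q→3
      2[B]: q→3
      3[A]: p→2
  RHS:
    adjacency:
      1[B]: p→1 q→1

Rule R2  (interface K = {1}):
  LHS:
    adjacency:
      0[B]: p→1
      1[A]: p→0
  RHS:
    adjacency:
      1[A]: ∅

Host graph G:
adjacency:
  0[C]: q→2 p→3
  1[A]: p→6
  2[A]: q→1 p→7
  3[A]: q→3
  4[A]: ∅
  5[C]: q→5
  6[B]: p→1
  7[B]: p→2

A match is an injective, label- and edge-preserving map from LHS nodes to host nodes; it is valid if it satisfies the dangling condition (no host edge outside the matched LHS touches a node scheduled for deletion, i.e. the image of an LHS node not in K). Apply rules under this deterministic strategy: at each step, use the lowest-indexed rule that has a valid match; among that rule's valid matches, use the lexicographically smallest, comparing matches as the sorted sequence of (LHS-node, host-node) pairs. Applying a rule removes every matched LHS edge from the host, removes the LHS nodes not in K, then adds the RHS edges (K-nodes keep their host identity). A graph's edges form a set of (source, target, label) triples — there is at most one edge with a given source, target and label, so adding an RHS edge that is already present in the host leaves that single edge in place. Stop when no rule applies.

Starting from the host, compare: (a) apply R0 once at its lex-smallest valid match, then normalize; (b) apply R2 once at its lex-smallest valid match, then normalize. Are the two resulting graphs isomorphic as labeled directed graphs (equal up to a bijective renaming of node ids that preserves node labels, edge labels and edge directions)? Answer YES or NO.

branch R0-first: apply at {0↦4, 1↦1, 2↦5} → |E|=8, then 2 more step(s) → NF |V|=4 |E|=4 V={0:C, 1:A, 2:A, 3:A} E=0-q->2 0-p->3 2-q->1 3-q->3
branch R2-first: apply at {0↦6, 1↦1} → |E|=7, then 2 more step(s) → NF |V|=4 |E|=4 V={0:C, 1:A, 2:A, 3:A} E=0-q->2 0-p->3 2-q->1 3-q->3
graphs isomorphic (equal up to label-preserving node renaming)

Answer: YES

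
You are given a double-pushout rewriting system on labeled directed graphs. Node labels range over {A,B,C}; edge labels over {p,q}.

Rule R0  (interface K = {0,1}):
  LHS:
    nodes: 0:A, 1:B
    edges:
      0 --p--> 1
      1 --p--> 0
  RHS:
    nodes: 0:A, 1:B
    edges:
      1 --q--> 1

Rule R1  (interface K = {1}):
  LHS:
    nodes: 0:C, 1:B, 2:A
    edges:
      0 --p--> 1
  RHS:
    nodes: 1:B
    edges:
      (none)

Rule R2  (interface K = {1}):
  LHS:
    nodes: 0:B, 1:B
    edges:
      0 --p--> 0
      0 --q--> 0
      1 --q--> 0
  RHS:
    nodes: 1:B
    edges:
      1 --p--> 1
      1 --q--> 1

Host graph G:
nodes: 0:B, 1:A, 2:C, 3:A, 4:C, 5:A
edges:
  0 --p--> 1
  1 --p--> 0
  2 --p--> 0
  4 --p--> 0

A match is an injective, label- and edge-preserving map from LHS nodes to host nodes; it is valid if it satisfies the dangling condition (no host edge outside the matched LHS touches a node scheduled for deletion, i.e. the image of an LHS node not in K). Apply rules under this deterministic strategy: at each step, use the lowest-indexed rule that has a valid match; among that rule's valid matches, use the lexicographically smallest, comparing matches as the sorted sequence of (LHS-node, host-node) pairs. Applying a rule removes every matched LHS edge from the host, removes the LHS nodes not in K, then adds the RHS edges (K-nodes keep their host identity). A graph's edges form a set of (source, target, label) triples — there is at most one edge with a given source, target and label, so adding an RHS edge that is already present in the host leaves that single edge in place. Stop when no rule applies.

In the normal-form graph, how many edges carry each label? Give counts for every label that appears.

[0] host  ⇒  6 nodes, 4 edges  {0-p->1 1-p->0 2-p->0 4-p->0}
[1] R0 @ {0↦1, 1↦0}  ⇒  6 nodes, 3 edges  {0-q->0 2-p->0 4-p->0}
[2] R1 @ {0↦2, 1↦0, 2↦1}  ⇒  4 nodes, 2 edges  {0-q->0 4-p->0}
[3] R1 @ {0↦4, 1↦0, 2↦3}  ⇒  2 nodes, 1 edges  {0-q->0}
final graph: no rule applies after step 3
NF edges: [(0, 0, 'q')]

Answer: q:1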